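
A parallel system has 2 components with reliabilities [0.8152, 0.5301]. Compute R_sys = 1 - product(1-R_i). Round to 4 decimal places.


Components: [0.8152, 0.5301]
(1 - 0.8152) = 0.1848, running product = 0.1848
(1 - 0.5301) = 0.4699, running product = 0.0868
Product of (1-R_i) = 0.0868
R_sys = 1 - 0.0868 = 0.9132

0.9132


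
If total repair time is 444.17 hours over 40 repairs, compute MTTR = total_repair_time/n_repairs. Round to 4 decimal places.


total_repair_time = 444.17
n_repairs = 40
MTTR = 444.17 / 40
MTTR = 11.1043

11.1043


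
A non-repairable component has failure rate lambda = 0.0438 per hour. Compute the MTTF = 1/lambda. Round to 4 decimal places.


lambda = 0.0438
MTTF = 1 / 0.0438
MTTF = 22.8311

22.8311


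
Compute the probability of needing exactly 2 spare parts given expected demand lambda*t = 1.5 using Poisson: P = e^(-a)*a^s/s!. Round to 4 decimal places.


a = 1.5, s = 2
e^(-a) = e^(-1.5) = 0.2231
a^s = 1.5^2 = 2.25
s! = 2
P = 0.2231 * 2.25 / 2
P = 0.251

0.251


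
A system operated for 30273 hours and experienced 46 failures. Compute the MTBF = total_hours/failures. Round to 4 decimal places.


total_hours = 30273
failures = 46
MTBF = 30273 / 46
MTBF = 658.1087

658.1087


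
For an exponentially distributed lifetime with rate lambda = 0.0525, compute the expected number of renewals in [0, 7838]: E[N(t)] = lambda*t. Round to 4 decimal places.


lambda = 0.0525
t = 7838
E[N(t)] = lambda * t
E[N(t)] = 0.0525 * 7838
E[N(t)] = 411.495

411.495


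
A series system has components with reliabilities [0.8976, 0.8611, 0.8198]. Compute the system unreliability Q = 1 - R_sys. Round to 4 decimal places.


Components: [0.8976, 0.8611, 0.8198]
After component 1: product = 0.8976
After component 2: product = 0.7729
After component 3: product = 0.6336
R_sys = 0.6336
Q = 1 - 0.6336 = 0.3664

0.3664


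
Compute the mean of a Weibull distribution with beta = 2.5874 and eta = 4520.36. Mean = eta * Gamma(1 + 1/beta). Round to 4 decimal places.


beta = 2.5874, eta = 4520.36
1/beta = 0.3865
1 + 1/beta = 1.3865
Gamma(1.3865) = 0.8881
Mean = 4520.36 * 0.8881
Mean = 4014.4572

4014.4572


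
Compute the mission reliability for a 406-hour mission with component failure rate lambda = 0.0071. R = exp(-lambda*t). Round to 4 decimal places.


lambda = 0.0071
mission_time = 406
lambda * t = 0.0071 * 406 = 2.8826
R = exp(-2.8826)
R = 0.056

0.056


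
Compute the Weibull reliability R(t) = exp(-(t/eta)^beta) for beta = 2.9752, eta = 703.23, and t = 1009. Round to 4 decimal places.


beta = 2.9752, eta = 703.23, t = 1009
t/eta = 1009 / 703.23 = 1.4348
(t/eta)^beta = 1.4348^2.9752 = 2.9275
R(t) = exp(-2.9275)
R(t) = 0.0535

0.0535


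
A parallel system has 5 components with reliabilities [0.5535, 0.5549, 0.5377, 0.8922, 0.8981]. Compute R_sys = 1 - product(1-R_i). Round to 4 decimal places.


Components: [0.5535, 0.5549, 0.5377, 0.8922, 0.8981]
(1 - 0.5535) = 0.4465, running product = 0.4465
(1 - 0.5549) = 0.4451, running product = 0.1987
(1 - 0.5377) = 0.4623, running product = 0.0919
(1 - 0.8922) = 0.1078, running product = 0.0099
(1 - 0.8981) = 0.1019, running product = 0.001
Product of (1-R_i) = 0.001
R_sys = 1 - 0.001 = 0.999

0.999


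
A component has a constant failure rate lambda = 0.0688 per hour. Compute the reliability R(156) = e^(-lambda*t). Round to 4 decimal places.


lambda = 0.0688
t = 156
lambda * t = 10.7328
R(t) = e^(-10.7328)
R(t) = 0.0

0.0


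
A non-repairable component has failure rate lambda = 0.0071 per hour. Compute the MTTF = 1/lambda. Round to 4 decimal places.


lambda = 0.0071
MTTF = 1 / 0.0071
MTTF = 140.8451

140.8451


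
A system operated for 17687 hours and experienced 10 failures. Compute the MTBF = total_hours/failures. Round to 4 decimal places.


total_hours = 17687
failures = 10
MTBF = 17687 / 10
MTBF = 1768.7

1768.7


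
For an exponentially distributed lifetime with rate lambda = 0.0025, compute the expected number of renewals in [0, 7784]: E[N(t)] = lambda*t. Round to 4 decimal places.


lambda = 0.0025
t = 7784
E[N(t)] = lambda * t
E[N(t)] = 0.0025 * 7784
E[N(t)] = 19.46

19.46


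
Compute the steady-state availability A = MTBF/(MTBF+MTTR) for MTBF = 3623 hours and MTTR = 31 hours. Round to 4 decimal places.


MTBF = 3623
MTTR = 31
MTBF + MTTR = 3654
A = 3623 / 3654
A = 0.9915

0.9915


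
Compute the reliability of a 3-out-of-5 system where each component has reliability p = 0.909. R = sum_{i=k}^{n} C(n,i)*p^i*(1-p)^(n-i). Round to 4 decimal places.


k = 3, n = 5, p = 0.909
i=3: C(5,3)=10 * 0.909^3 * 0.091^2 = 0.0622
i=4: C(5,4)=5 * 0.909^4 * 0.091^1 = 0.3106
i=5: C(5,5)=1 * 0.909^5 * 0.091^0 = 0.6206
R = sum of terms = 0.9935

0.9935


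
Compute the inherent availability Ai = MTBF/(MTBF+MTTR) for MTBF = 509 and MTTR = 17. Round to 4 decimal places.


MTBF = 509
MTTR = 17
MTBF + MTTR = 526
Ai = 509 / 526
Ai = 0.9677

0.9677


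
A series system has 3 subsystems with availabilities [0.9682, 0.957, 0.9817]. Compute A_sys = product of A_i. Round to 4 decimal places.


Subsystems: [0.9682, 0.957, 0.9817]
After subsystem 1 (A=0.9682): product = 0.9682
After subsystem 2 (A=0.957): product = 0.9266
After subsystem 3 (A=0.9817): product = 0.9096
A_sys = 0.9096

0.9096


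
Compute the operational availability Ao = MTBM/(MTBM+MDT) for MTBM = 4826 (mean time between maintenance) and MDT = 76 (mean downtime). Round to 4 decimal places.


MTBM = 4826
MDT = 76
MTBM + MDT = 4902
Ao = 4826 / 4902
Ao = 0.9845

0.9845


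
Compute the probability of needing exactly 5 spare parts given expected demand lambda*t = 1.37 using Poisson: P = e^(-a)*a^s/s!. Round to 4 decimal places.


a = 1.37, s = 5
e^(-a) = e^(-1.37) = 0.2541
a^s = 1.37^5 = 4.8262
s! = 120
P = 0.2541 * 4.8262 / 120
P = 0.0102

0.0102


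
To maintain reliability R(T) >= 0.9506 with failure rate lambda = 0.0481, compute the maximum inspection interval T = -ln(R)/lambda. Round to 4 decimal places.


R_target = 0.9506
lambda = 0.0481
-ln(0.9506) = 0.0507
T = 0.0507 / 0.0481
T = 1.0533

1.0533


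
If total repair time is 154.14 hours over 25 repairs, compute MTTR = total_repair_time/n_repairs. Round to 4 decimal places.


total_repair_time = 154.14
n_repairs = 25
MTTR = 154.14 / 25
MTTR = 6.1656

6.1656


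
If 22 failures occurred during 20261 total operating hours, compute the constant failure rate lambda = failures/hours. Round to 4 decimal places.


failures = 22
total_hours = 20261
lambda = 22 / 20261
lambda = 0.0011

0.0011


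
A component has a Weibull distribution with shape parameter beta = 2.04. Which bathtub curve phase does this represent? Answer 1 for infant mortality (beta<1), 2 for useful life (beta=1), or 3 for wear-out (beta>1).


beta = 2.04
Compare beta to 1:
beta < 1 => infant mortality (phase 1)
beta = 1 => useful life (phase 2)
beta > 1 => wear-out (phase 3)
Since beta = 2.04, this is wear-out (increasing failure rate)
Phase = 3

3


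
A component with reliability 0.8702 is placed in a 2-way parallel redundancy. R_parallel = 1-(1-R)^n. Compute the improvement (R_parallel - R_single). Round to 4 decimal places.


R_single = 0.8702, n = 2
1 - R_single = 0.1298
(1 - R_single)^n = 0.1298^2 = 0.0168
R_parallel = 1 - 0.0168 = 0.9832
Improvement = 0.9832 - 0.8702
Improvement = 0.113

0.113


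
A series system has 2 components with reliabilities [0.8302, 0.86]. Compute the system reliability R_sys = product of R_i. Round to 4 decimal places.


Components: [0.8302, 0.86]
After component 1 (R=0.8302): product = 0.8302
After component 2 (R=0.86): product = 0.714
R_sys = 0.714

0.714


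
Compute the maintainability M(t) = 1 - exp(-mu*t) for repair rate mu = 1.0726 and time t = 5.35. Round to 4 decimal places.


mu = 1.0726, t = 5.35
mu * t = 1.0726 * 5.35 = 5.7384
exp(-5.7384) = 0.0032
M(t) = 1 - 0.0032
M(t) = 0.9968

0.9968


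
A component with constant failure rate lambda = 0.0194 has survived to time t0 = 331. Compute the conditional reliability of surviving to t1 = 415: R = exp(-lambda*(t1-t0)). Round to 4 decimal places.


lambda = 0.0194
t0 = 331, t1 = 415
t1 - t0 = 84
lambda * (t1-t0) = 0.0194 * 84 = 1.6296
R = exp(-1.6296)
R = 0.196

0.196


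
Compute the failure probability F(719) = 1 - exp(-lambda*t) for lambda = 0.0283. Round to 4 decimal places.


lambda = 0.0283, t = 719
lambda * t = 20.3477
exp(-20.3477) = 0.0
F(t) = 1 - 0.0
F(t) = 1.0

1.0


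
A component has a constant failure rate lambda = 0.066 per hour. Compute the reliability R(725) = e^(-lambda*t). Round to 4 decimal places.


lambda = 0.066
t = 725
lambda * t = 47.85
R(t) = e^(-47.85)
R(t) = 0.0

0.0


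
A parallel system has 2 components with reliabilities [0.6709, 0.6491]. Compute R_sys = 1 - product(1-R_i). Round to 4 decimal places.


Components: [0.6709, 0.6491]
(1 - 0.6709) = 0.3291, running product = 0.3291
(1 - 0.6491) = 0.3509, running product = 0.1155
Product of (1-R_i) = 0.1155
R_sys = 1 - 0.1155 = 0.8845

0.8845


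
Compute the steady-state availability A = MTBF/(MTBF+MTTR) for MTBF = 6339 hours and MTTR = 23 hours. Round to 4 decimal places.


MTBF = 6339
MTTR = 23
MTBF + MTTR = 6362
A = 6339 / 6362
A = 0.9964

0.9964


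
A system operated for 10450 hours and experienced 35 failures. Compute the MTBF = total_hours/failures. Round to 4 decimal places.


total_hours = 10450
failures = 35
MTBF = 10450 / 35
MTBF = 298.5714

298.5714


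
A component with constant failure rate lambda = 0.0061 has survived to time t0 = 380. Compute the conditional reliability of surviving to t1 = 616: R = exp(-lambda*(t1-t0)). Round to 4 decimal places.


lambda = 0.0061
t0 = 380, t1 = 616
t1 - t0 = 236
lambda * (t1-t0) = 0.0061 * 236 = 1.4396
R = exp(-1.4396)
R = 0.237

0.237


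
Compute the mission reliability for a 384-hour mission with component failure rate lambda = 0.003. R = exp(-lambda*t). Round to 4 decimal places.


lambda = 0.003
mission_time = 384
lambda * t = 0.003 * 384 = 1.152
R = exp(-1.152)
R = 0.316

0.316


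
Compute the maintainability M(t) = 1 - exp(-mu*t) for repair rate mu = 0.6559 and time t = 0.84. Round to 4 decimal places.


mu = 0.6559, t = 0.84
mu * t = 0.6559 * 0.84 = 0.551
exp(-0.551) = 0.5764
M(t) = 1 - 0.5764
M(t) = 0.4236

0.4236


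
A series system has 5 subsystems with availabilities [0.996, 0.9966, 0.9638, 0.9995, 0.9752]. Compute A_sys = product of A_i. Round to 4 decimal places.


Subsystems: [0.996, 0.9966, 0.9638, 0.9995, 0.9752]
After subsystem 1 (A=0.996): product = 0.996
After subsystem 2 (A=0.9966): product = 0.9926
After subsystem 3 (A=0.9638): product = 0.9567
After subsystem 4 (A=0.9995): product = 0.9562
After subsystem 5 (A=0.9752): product = 0.9325
A_sys = 0.9325

0.9325


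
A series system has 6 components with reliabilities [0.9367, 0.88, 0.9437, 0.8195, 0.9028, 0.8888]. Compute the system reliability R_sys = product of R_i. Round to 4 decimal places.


Components: [0.9367, 0.88, 0.9437, 0.8195, 0.9028, 0.8888]
After component 1 (R=0.9367): product = 0.9367
After component 2 (R=0.88): product = 0.8243
After component 3 (R=0.9437): product = 0.7779
After component 4 (R=0.8195): product = 0.6375
After component 5 (R=0.9028): product = 0.5755
After component 6 (R=0.8888): product = 0.5115
R_sys = 0.5115

0.5115


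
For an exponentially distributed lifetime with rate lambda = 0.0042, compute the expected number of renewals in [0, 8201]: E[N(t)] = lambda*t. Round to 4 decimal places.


lambda = 0.0042
t = 8201
E[N(t)] = lambda * t
E[N(t)] = 0.0042 * 8201
E[N(t)] = 34.4442

34.4442


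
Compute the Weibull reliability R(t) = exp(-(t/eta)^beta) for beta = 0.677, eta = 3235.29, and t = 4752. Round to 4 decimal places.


beta = 0.677, eta = 3235.29, t = 4752
t/eta = 4752 / 3235.29 = 1.4688
(t/eta)^beta = 1.4688^0.677 = 1.2973
R(t) = exp(-1.2973)
R(t) = 0.2733

0.2733


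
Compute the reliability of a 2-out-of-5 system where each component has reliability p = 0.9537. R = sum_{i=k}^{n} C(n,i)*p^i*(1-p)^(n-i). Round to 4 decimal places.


k = 2, n = 5, p = 0.9537
i=2: C(5,2)=10 * 0.9537^2 * 0.0463^3 = 0.0009
i=3: C(5,3)=10 * 0.9537^3 * 0.0463^2 = 0.0186
i=4: C(5,4)=5 * 0.9537^4 * 0.0463^1 = 0.1915
i=5: C(5,5)=1 * 0.9537^5 * 0.0463^0 = 0.789
R = sum of terms = 1.0

1.0


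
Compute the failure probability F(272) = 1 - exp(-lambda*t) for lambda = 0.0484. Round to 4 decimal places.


lambda = 0.0484, t = 272
lambda * t = 13.1648
exp(-13.1648) = 0.0
F(t) = 1 - 0.0
F(t) = 1.0

1.0


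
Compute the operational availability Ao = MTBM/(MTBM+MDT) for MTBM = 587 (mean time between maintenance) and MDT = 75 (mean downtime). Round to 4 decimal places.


MTBM = 587
MDT = 75
MTBM + MDT = 662
Ao = 587 / 662
Ao = 0.8867

0.8867


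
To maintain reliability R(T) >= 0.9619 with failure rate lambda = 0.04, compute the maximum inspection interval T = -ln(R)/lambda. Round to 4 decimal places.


R_target = 0.9619
lambda = 0.04
-ln(0.9619) = 0.0388
T = 0.0388 / 0.04
T = 0.9711

0.9711


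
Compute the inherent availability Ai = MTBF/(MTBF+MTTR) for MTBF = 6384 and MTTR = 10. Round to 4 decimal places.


MTBF = 6384
MTTR = 10
MTBF + MTTR = 6394
Ai = 6384 / 6394
Ai = 0.9984

0.9984


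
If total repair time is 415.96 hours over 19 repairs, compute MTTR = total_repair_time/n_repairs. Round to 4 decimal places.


total_repair_time = 415.96
n_repairs = 19
MTTR = 415.96 / 19
MTTR = 21.8926

21.8926


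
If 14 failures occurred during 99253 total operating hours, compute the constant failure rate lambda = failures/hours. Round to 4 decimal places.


failures = 14
total_hours = 99253
lambda = 14 / 99253
lambda = 0.0001

0.0001


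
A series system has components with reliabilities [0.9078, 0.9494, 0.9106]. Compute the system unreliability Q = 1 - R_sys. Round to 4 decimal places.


Components: [0.9078, 0.9494, 0.9106]
After component 1: product = 0.9078
After component 2: product = 0.8619
After component 3: product = 0.7848
R_sys = 0.7848
Q = 1 - 0.7848 = 0.2152

0.2152


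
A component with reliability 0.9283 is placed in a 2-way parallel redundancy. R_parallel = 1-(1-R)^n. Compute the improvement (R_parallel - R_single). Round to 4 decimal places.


R_single = 0.9283, n = 2
1 - R_single = 0.0717
(1 - R_single)^n = 0.0717^2 = 0.0051
R_parallel = 1 - 0.0051 = 0.9949
Improvement = 0.9949 - 0.9283
Improvement = 0.0666

0.0666


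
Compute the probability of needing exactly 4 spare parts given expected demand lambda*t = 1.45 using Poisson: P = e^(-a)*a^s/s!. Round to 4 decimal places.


a = 1.45, s = 4
e^(-a) = e^(-1.45) = 0.2346
a^s = 1.45^4 = 4.4205
s! = 24
P = 0.2346 * 4.4205 / 24
P = 0.0432

0.0432


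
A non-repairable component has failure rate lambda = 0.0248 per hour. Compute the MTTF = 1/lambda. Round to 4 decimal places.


lambda = 0.0248
MTTF = 1 / 0.0248
MTTF = 40.3226

40.3226


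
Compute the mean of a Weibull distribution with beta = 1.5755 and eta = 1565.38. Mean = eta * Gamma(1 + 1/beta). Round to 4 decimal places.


beta = 1.5755, eta = 1565.38
1/beta = 0.6347
1 + 1/beta = 1.6347
Gamma(1.6347) = 0.8979
Mean = 1565.38 * 0.8979
Mean = 1405.5457

1405.5457


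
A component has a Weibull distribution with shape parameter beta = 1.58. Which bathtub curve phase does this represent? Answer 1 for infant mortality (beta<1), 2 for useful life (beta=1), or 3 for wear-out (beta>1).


beta = 1.58
Compare beta to 1:
beta < 1 => infant mortality (phase 1)
beta = 1 => useful life (phase 2)
beta > 1 => wear-out (phase 3)
Since beta = 1.58, this is wear-out (increasing failure rate)
Phase = 3

3


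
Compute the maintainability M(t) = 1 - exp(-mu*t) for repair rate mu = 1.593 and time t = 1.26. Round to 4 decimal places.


mu = 1.593, t = 1.26
mu * t = 1.593 * 1.26 = 2.0072
exp(-2.0072) = 0.1344
M(t) = 1 - 0.1344
M(t) = 0.8656

0.8656


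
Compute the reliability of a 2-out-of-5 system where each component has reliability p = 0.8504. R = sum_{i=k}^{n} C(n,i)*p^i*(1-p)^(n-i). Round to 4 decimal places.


k = 2, n = 5, p = 0.8504
i=2: C(5,2)=10 * 0.8504^2 * 0.1496^3 = 0.0242
i=3: C(5,3)=10 * 0.8504^3 * 0.1496^2 = 0.1376
i=4: C(5,4)=5 * 0.8504^4 * 0.1496^1 = 0.3912
i=5: C(5,5)=1 * 0.8504^5 * 0.1496^0 = 0.4448
R = sum of terms = 0.9978

0.9978


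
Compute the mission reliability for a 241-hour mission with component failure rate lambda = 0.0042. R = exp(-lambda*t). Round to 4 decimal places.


lambda = 0.0042
mission_time = 241
lambda * t = 0.0042 * 241 = 1.0122
R = exp(-1.0122)
R = 0.3634

0.3634


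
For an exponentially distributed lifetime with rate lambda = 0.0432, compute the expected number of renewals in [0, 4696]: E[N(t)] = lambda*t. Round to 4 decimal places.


lambda = 0.0432
t = 4696
E[N(t)] = lambda * t
E[N(t)] = 0.0432 * 4696
E[N(t)] = 202.8672

202.8672


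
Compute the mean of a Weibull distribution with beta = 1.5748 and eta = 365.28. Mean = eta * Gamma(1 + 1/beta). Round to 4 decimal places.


beta = 1.5748, eta = 365.28
1/beta = 0.635
1 + 1/beta = 1.635
Gamma(1.635) = 0.8979
Mean = 365.28 * 0.8979
Mean = 327.9972

327.9972


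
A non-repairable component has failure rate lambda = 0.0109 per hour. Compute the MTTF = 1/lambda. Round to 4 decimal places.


lambda = 0.0109
MTTF = 1 / 0.0109
MTTF = 91.7431

91.7431


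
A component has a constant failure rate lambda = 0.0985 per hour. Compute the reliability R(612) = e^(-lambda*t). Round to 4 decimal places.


lambda = 0.0985
t = 612
lambda * t = 60.282
R(t) = e^(-60.282)
R(t) = 0.0

0.0


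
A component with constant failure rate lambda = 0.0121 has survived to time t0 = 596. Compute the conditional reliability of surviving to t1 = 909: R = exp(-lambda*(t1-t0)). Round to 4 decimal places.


lambda = 0.0121
t0 = 596, t1 = 909
t1 - t0 = 313
lambda * (t1-t0) = 0.0121 * 313 = 3.7873
R = exp(-3.7873)
R = 0.0227

0.0227


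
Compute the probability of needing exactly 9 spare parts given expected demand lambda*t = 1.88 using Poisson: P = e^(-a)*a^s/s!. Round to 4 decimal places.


a = 1.88, s = 9
e^(-a) = e^(-1.88) = 0.1526
a^s = 1.88^9 = 293.3733
s! = 362880
P = 0.1526 * 293.3733 / 362880
P = 0.0001

0.0001


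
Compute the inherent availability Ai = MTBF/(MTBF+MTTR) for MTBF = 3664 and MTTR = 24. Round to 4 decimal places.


MTBF = 3664
MTTR = 24
MTBF + MTTR = 3688
Ai = 3664 / 3688
Ai = 0.9935

0.9935


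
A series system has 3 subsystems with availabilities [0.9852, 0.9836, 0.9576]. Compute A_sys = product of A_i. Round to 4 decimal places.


Subsystems: [0.9852, 0.9836, 0.9576]
After subsystem 1 (A=0.9852): product = 0.9852
After subsystem 2 (A=0.9836): product = 0.969
After subsystem 3 (A=0.9576): product = 0.928
A_sys = 0.928

0.928


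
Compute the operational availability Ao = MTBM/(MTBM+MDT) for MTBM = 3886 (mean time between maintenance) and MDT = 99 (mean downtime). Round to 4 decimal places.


MTBM = 3886
MDT = 99
MTBM + MDT = 3985
Ao = 3886 / 3985
Ao = 0.9752

0.9752


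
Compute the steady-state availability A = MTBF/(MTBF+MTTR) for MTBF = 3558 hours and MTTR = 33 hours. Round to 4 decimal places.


MTBF = 3558
MTTR = 33
MTBF + MTTR = 3591
A = 3558 / 3591
A = 0.9908

0.9908


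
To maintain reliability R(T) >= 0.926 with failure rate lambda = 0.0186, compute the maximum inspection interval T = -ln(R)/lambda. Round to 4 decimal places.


R_target = 0.926
lambda = 0.0186
-ln(0.926) = 0.0769
T = 0.0769 / 0.0186
T = 4.1334

4.1334


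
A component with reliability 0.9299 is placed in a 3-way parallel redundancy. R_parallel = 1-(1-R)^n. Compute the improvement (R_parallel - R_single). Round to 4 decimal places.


R_single = 0.9299, n = 3
1 - R_single = 0.0701
(1 - R_single)^n = 0.0701^3 = 0.0003
R_parallel = 1 - 0.0003 = 0.9997
Improvement = 0.9997 - 0.9299
Improvement = 0.0698

0.0698


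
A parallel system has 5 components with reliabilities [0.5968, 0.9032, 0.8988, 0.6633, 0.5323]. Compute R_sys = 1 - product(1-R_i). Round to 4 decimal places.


Components: [0.5968, 0.9032, 0.8988, 0.6633, 0.5323]
(1 - 0.5968) = 0.4032, running product = 0.4032
(1 - 0.9032) = 0.0968, running product = 0.039
(1 - 0.8988) = 0.1012, running product = 0.0039
(1 - 0.6633) = 0.3367, running product = 0.0013
(1 - 0.5323) = 0.4677, running product = 0.0006
Product of (1-R_i) = 0.0006
R_sys = 1 - 0.0006 = 0.9994

0.9994


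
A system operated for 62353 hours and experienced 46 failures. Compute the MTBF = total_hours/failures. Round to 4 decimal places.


total_hours = 62353
failures = 46
MTBF = 62353 / 46
MTBF = 1355.5

1355.5


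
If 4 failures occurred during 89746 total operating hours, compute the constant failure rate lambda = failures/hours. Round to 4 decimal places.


failures = 4
total_hours = 89746
lambda = 4 / 89746
lambda = 0.0

0.0


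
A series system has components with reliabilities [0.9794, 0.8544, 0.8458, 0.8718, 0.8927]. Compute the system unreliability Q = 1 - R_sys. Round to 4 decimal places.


Components: [0.9794, 0.8544, 0.8458, 0.8718, 0.8927]
After component 1: product = 0.9794
After component 2: product = 0.8368
After component 3: product = 0.7078
After component 4: product = 0.617
After component 5: product = 0.5508
R_sys = 0.5508
Q = 1 - 0.5508 = 0.4492

0.4492


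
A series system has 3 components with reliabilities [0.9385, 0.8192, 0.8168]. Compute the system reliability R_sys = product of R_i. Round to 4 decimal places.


Components: [0.9385, 0.8192, 0.8168]
After component 1 (R=0.9385): product = 0.9385
After component 2 (R=0.8192): product = 0.7688
After component 3 (R=0.8168): product = 0.628
R_sys = 0.628

0.628


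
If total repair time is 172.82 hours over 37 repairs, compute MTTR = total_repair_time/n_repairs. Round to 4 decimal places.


total_repair_time = 172.82
n_repairs = 37
MTTR = 172.82 / 37
MTTR = 4.6708

4.6708


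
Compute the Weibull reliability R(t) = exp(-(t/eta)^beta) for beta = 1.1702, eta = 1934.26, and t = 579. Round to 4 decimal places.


beta = 1.1702, eta = 1934.26, t = 579
t/eta = 579 / 1934.26 = 0.2993
(t/eta)^beta = 0.2993^1.1702 = 0.2438
R(t) = exp(-0.2438)
R(t) = 0.7837

0.7837


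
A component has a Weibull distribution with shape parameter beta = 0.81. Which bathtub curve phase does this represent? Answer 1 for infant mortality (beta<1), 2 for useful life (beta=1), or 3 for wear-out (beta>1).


beta = 0.81
Compare beta to 1:
beta < 1 => infant mortality (phase 1)
beta = 1 => useful life (phase 2)
beta > 1 => wear-out (phase 3)
Since beta = 0.81, this is infant mortality (decreasing failure rate)
Phase = 1

1


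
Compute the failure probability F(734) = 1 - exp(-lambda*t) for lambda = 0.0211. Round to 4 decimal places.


lambda = 0.0211, t = 734
lambda * t = 15.4874
exp(-15.4874) = 0.0
F(t) = 1 - 0.0
F(t) = 1.0

1.0


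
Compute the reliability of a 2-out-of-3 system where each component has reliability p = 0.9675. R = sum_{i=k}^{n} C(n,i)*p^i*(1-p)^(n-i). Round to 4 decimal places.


k = 2, n = 3, p = 0.9675
i=2: C(3,2)=3 * 0.9675^2 * 0.0325^1 = 0.0913
i=3: C(3,3)=1 * 0.9675^3 * 0.0325^0 = 0.9056
R = sum of terms = 0.9969

0.9969


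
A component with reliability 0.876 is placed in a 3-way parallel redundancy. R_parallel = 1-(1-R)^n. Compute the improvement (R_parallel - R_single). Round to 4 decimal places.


R_single = 0.876, n = 3
1 - R_single = 0.124
(1 - R_single)^n = 0.124^3 = 0.0019
R_parallel = 1 - 0.0019 = 0.9981
Improvement = 0.9981 - 0.876
Improvement = 0.1221

0.1221


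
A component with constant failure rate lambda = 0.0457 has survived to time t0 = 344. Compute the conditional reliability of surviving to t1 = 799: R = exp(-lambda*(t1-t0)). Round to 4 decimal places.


lambda = 0.0457
t0 = 344, t1 = 799
t1 - t0 = 455
lambda * (t1-t0) = 0.0457 * 455 = 20.7935
R = exp(-20.7935)
R = 0.0

0.0


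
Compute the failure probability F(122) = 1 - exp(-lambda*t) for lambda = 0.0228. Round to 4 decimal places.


lambda = 0.0228, t = 122
lambda * t = 2.7816
exp(-2.7816) = 0.0619
F(t) = 1 - 0.0619
F(t) = 0.9381

0.9381


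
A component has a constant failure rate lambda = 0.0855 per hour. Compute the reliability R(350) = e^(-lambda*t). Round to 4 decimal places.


lambda = 0.0855
t = 350
lambda * t = 29.925
R(t) = e^(-29.925)
R(t) = 0.0

0.0


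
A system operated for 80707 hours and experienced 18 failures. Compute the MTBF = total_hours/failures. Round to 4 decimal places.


total_hours = 80707
failures = 18
MTBF = 80707 / 18
MTBF = 4483.7222

4483.7222


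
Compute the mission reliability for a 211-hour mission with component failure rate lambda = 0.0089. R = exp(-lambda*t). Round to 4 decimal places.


lambda = 0.0089
mission_time = 211
lambda * t = 0.0089 * 211 = 1.8779
R = exp(-1.8779)
R = 0.1529

0.1529


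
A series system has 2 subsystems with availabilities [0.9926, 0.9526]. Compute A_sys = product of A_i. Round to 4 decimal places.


Subsystems: [0.9926, 0.9526]
After subsystem 1 (A=0.9926): product = 0.9926
After subsystem 2 (A=0.9526): product = 0.9456
A_sys = 0.9456

0.9456


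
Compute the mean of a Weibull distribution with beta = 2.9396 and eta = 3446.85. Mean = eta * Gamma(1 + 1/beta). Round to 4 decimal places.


beta = 2.9396, eta = 3446.85
1/beta = 0.3402
1 + 1/beta = 1.3402
Gamma(1.3402) = 0.8922
Mean = 3446.85 * 0.8922
Mean = 3075.2631

3075.2631


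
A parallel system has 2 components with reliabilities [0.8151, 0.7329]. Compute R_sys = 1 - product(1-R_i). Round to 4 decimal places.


Components: [0.8151, 0.7329]
(1 - 0.8151) = 0.1849, running product = 0.1849
(1 - 0.7329) = 0.2671, running product = 0.0494
Product of (1-R_i) = 0.0494
R_sys = 1 - 0.0494 = 0.9506

0.9506


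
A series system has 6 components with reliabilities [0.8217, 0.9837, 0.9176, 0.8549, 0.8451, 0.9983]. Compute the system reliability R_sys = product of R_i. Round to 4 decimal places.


Components: [0.8217, 0.9837, 0.9176, 0.8549, 0.8451, 0.9983]
After component 1 (R=0.8217): product = 0.8217
After component 2 (R=0.9837): product = 0.8083
After component 3 (R=0.9176): product = 0.7417
After component 4 (R=0.8549): product = 0.6341
After component 5 (R=0.8451): product = 0.5359
After component 6 (R=0.9983): product = 0.535
R_sys = 0.535

0.535


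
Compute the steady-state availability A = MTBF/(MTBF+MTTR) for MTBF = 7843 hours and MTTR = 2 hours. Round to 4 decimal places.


MTBF = 7843
MTTR = 2
MTBF + MTTR = 7845
A = 7843 / 7845
A = 0.9997

0.9997


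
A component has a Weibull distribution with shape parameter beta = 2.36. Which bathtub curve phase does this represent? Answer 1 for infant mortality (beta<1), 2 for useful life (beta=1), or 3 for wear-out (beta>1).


beta = 2.36
Compare beta to 1:
beta < 1 => infant mortality (phase 1)
beta = 1 => useful life (phase 2)
beta > 1 => wear-out (phase 3)
Since beta = 2.36, this is wear-out (increasing failure rate)
Phase = 3

3


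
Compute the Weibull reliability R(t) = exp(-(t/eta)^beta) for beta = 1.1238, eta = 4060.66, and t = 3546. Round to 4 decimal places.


beta = 1.1238, eta = 4060.66, t = 3546
t/eta = 3546 / 4060.66 = 0.8733
(t/eta)^beta = 0.8733^1.1238 = 0.8587
R(t) = exp(-0.8587)
R(t) = 0.4237

0.4237


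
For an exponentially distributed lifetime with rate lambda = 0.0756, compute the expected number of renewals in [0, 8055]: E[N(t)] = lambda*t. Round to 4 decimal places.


lambda = 0.0756
t = 8055
E[N(t)] = lambda * t
E[N(t)] = 0.0756 * 8055
E[N(t)] = 608.958

608.958


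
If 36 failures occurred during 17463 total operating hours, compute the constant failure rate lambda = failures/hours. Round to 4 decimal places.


failures = 36
total_hours = 17463
lambda = 36 / 17463
lambda = 0.0021

0.0021


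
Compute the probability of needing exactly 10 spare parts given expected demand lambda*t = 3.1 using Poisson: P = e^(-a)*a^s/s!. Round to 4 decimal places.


a = 3.1, s = 10
e^(-a) = e^(-3.1) = 0.045
a^s = 3.1^10 = 81962.8287
s! = 3628800
P = 0.045 * 81962.8287 / 3628800
P = 0.001

0.001


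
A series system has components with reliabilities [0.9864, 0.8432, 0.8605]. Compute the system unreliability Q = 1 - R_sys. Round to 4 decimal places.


Components: [0.9864, 0.8432, 0.8605]
After component 1: product = 0.9864
After component 2: product = 0.8317
After component 3: product = 0.7157
R_sys = 0.7157
Q = 1 - 0.7157 = 0.2843

0.2843


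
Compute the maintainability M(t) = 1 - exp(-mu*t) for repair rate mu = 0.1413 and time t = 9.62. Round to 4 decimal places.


mu = 0.1413, t = 9.62
mu * t = 0.1413 * 9.62 = 1.3593
exp(-1.3593) = 0.2568
M(t) = 1 - 0.2568
M(t) = 0.7432

0.7432


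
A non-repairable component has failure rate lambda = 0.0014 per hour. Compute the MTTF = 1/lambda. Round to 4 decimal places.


lambda = 0.0014
MTTF = 1 / 0.0014
MTTF = 714.2857

714.2857


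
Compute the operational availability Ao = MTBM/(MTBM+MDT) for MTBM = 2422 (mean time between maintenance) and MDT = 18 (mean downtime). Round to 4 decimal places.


MTBM = 2422
MDT = 18
MTBM + MDT = 2440
Ao = 2422 / 2440
Ao = 0.9926

0.9926


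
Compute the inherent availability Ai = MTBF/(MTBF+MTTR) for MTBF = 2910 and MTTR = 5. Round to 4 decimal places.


MTBF = 2910
MTTR = 5
MTBF + MTTR = 2915
Ai = 2910 / 2915
Ai = 0.9983

0.9983


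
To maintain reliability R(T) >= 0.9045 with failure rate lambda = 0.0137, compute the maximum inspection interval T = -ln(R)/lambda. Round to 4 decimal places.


R_target = 0.9045
lambda = 0.0137
-ln(0.9045) = 0.1004
T = 0.1004 / 0.0137
T = 7.3265

7.3265


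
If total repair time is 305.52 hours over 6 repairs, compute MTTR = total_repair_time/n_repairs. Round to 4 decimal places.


total_repair_time = 305.52
n_repairs = 6
MTTR = 305.52 / 6
MTTR = 50.92

50.92


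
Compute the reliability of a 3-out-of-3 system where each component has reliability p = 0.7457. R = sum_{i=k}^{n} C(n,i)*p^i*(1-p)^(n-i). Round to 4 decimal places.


k = 3, n = 3, p = 0.7457
i=3: C(3,3)=1 * 0.7457^3 * 0.2543^0 = 0.4147
R = sum of terms = 0.4147

0.4147


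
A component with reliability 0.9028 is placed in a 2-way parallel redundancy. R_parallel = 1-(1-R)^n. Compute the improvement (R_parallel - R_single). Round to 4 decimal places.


R_single = 0.9028, n = 2
1 - R_single = 0.0972
(1 - R_single)^n = 0.0972^2 = 0.0094
R_parallel = 1 - 0.0094 = 0.9906
Improvement = 0.9906 - 0.9028
Improvement = 0.0878

0.0878


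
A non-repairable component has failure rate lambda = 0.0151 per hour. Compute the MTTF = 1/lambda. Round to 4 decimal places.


lambda = 0.0151
MTTF = 1 / 0.0151
MTTF = 66.2252

66.2252


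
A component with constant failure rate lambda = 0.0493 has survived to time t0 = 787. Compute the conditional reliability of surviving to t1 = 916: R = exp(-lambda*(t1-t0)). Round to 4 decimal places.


lambda = 0.0493
t0 = 787, t1 = 916
t1 - t0 = 129
lambda * (t1-t0) = 0.0493 * 129 = 6.3597
R = exp(-6.3597)
R = 0.0017

0.0017


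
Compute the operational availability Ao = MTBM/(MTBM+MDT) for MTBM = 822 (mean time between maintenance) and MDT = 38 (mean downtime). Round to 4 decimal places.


MTBM = 822
MDT = 38
MTBM + MDT = 860
Ao = 822 / 860
Ao = 0.9558

0.9558


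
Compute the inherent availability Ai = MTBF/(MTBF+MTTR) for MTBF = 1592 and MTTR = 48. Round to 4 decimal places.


MTBF = 1592
MTTR = 48
MTBF + MTTR = 1640
Ai = 1592 / 1640
Ai = 0.9707

0.9707


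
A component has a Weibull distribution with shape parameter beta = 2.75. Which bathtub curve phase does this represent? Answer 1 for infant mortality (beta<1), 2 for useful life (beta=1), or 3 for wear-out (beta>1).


beta = 2.75
Compare beta to 1:
beta < 1 => infant mortality (phase 1)
beta = 1 => useful life (phase 2)
beta > 1 => wear-out (phase 3)
Since beta = 2.75, this is wear-out (increasing failure rate)
Phase = 3

3


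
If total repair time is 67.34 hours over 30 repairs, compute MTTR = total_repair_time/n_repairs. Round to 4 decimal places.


total_repair_time = 67.34
n_repairs = 30
MTTR = 67.34 / 30
MTTR = 2.2447

2.2447


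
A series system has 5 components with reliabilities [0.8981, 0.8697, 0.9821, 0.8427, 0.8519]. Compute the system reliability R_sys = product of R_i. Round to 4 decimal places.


Components: [0.8981, 0.8697, 0.9821, 0.8427, 0.8519]
After component 1 (R=0.8981): product = 0.8981
After component 2 (R=0.8697): product = 0.7811
After component 3 (R=0.9821): product = 0.7671
After component 4 (R=0.8427): product = 0.6464
After component 5 (R=0.8519): product = 0.5507
R_sys = 0.5507

0.5507


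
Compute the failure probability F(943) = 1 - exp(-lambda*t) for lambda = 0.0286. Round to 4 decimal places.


lambda = 0.0286, t = 943
lambda * t = 26.9698
exp(-26.9698) = 0.0
F(t) = 1 - 0.0
F(t) = 1.0

1.0


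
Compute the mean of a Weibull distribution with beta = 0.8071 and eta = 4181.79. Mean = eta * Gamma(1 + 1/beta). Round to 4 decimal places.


beta = 0.8071, eta = 4181.79
1/beta = 1.239
1 + 1/beta = 2.239
Gamma(2.239) = 1.1259
Mean = 4181.79 * 1.1259
Mean = 4708.4042

4708.4042


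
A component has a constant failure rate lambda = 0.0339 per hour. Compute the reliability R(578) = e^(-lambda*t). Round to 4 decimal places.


lambda = 0.0339
t = 578
lambda * t = 19.5942
R(t) = e^(-19.5942)
R(t) = 0.0

0.0


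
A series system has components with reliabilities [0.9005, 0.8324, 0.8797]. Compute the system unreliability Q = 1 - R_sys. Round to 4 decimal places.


Components: [0.9005, 0.8324, 0.8797]
After component 1: product = 0.9005
After component 2: product = 0.7496
After component 3: product = 0.6594
R_sys = 0.6594
Q = 1 - 0.6594 = 0.3406

0.3406


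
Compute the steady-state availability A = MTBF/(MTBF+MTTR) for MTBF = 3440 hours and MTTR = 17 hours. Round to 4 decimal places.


MTBF = 3440
MTTR = 17
MTBF + MTTR = 3457
A = 3440 / 3457
A = 0.9951

0.9951


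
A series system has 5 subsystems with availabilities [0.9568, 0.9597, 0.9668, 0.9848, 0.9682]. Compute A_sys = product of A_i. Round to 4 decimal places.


Subsystems: [0.9568, 0.9597, 0.9668, 0.9848, 0.9682]
After subsystem 1 (A=0.9568): product = 0.9568
After subsystem 2 (A=0.9597): product = 0.9182
After subsystem 3 (A=0.9668): product = 0.8878
After subsystem 4 (A=0.9848): product = 0.8743
After subsystem 5 (A=0.9682): product = 0.8465
A_sys = 0.8465

0.8465


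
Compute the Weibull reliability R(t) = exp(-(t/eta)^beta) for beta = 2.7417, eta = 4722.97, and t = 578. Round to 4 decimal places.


beta = 2.7417, eta = 4722.97, t = 578
t/eta = 578 / 4722.97 = 0.1224
(t/eta)^beta = 0.1224^2.7417 = 0.0032
R(t) = exp(-0.0032)
R(t) = 0.9969

0.9969


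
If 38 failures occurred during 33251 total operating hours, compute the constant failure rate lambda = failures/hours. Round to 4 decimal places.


failures = 38
total_hours = 33251
lambda = 38 / 33251
lambda = 0.0011

0.0011


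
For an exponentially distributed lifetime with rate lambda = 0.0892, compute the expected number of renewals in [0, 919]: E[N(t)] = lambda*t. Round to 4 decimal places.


lambda = 0.0892
t = 919
E[N(t)] = lambda * t
E[N(t)] = 0.0892 * 919
E[N(t)] = 81.9748

81.9748


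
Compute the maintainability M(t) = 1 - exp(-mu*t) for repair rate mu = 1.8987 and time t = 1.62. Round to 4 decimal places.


mu = 1.8987, t = 1.62
mu * t = 1.8987 * 1.62 = 3.0759
exp(-3.0759) = 0.0461
M(t) = 1 - 0.0461
M(t) = 0.9539

0.9539


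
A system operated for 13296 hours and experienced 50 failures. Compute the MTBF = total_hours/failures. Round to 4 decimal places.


total_hours = 13296
failures = 50
MTBF = 13296 / 50
MTBF = 265.92

265.92


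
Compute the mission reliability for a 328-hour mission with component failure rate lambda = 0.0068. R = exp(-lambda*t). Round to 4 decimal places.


lambda = 0.0068
mission_time = 328
lambda * t = 0.0068 * 328 = 2.2304
R = exp(-2.2304)
R = 0.1075

0.1075


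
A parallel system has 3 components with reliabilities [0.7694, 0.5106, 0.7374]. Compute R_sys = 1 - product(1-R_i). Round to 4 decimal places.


Components: [0.7694, 0.5106, 0.7374]
(1 - 0.7694) = 0.2306, running product = 0.2306
(1 - 0.5106) = 0.4894, running product = 0.1129
(1 - 0.7374) = 0.2626, running product = 0.0296
Product of (1-R_i) = 0.0296
R_sys = 1 - 0.0296 = 0.9704

0.9704


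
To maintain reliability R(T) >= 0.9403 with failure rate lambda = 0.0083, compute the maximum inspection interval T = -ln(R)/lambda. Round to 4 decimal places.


R_target = 0.9403
lambda = 0.0083
-ln(0.9403) = 0.0616
T = 0.0616 / 0.0083
T = 7.4164

7.4164


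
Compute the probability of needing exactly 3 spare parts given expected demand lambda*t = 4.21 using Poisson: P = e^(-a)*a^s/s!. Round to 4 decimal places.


a = 4.21, s = 3
e^(-a) = e^(-4.21) = 0.0148
a^s = 4.21^3 = 74.6185
s! = 6
P = 0.0148 * 74.6185 / 6
P = 0.1846

0.1846


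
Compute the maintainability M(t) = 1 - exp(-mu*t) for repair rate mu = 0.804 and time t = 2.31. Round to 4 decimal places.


mu = 0.804, t = 2.31
mu * t = 0.804 * 2.31 = 1.8572
exp(-1.8572) = 0.1561
M(t) = 1 - 0.1561
M(t) = 0.8439

0.8439


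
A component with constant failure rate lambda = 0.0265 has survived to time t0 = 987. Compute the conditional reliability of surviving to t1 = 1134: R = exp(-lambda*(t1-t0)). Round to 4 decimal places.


lambda = 0.0265
t0 = 987, t1 = 1134
t1 - t0 = 147
lambda * (t1-t0) = 0.0265 * 147 = 3.8955
R = exp(-3.8955)
R = 0.0203

0.0203


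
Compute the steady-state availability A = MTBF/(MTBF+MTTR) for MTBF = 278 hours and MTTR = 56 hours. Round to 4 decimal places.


MTBF = 278
MTTR = 56
MTBF + MTTR = 334
A = 278 / 334
A = 0.8323

0.8323


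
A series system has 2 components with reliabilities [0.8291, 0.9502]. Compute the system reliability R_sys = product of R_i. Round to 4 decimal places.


Components: [0.8291, 0.9502]
After component 1 (R=0.8291): product = 0.8291
After component 2 (R=0.9502): product = 0.7878
R_sys = 0.7878

0.7878


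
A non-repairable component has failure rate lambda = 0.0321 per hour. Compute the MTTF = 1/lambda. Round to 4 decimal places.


lambda = 0.0321
MTTF = 1 / 0.0321
MTTF = 31.1526

31.1526


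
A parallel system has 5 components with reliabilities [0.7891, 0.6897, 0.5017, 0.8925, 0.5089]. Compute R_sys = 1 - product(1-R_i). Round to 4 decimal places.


Components: [0.7891, 0.6897, 0.5017, 0.8925, 0.5089]
(1 - 0.7891) = 0.2109, running product = 0.2109
(1 - 0.6897) = 0.3103, running product = 0.0654
(1 - 0.5017) = 0.4983, running product = 0.0326
(1 - 0.8925) = 0.1075, running product = 0.0035
(1 - 0.5089) = 0.4911, running product = 0.0017
Product of (1-R_i) = 0.0017
R_sys = 1 - 0.0017 = 0.9983

0.9983


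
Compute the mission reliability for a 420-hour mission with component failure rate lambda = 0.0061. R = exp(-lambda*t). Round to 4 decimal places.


lambda = 0.0061
mission_time = 420
lambda * t = 0.0061 * 420 = 2.562
R = exp(-2.562)
R = 0.0772

0.0772


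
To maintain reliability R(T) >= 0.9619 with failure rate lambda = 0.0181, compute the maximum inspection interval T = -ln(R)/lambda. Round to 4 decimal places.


R_target = 0.9619
lambda = 0.0181
-ln(0.9619) = 0.0388
T = 0.0388 / 0.0181
T = 2.1461

2.1461


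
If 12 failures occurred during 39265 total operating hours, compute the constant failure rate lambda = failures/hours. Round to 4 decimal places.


failures = 12
total_hours = 39265
lambda = 12 / 39265
lambda = 0.0003

0.0003


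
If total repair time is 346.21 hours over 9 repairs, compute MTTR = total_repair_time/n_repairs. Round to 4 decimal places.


total_repair_time = 346.21
n_repairs = 9
MTTR = 346.21 / 9
MTTR = 38.4678

38.4678


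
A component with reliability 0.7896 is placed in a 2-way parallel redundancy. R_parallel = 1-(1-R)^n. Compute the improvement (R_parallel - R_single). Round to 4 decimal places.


R_single = 0.7896, n = 2
1 - R_single = 0.2104
(1 - R_single)^n = 0.2104^2 = 0.0443
R_parallel = 1 - 0.0443 = 0.9557
Improvement = 0.9557 - 0.7896
Improvement = 0.1661

0.1661
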